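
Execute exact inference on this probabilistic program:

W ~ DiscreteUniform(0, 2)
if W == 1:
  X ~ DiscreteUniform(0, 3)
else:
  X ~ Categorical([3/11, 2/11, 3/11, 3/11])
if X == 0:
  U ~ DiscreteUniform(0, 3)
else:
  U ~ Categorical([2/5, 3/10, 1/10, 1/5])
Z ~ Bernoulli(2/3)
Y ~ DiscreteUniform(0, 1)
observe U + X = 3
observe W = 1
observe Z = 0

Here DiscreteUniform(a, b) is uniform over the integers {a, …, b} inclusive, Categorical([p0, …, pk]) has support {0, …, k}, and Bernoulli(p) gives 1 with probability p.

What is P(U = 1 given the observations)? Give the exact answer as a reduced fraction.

P(U = 1 | obs) = 2/7

Enumerate traces; 8 have nonzero weight after conditioning:
  (W=1, X=0, U=3, Z=0, Y=0) weight 1/288
  (W=1, X=0, U=3, Z=0, Y=1) weight 1/288
  (W=1, X=1, U=2, Z=0, Y=0) weight 1/720
  (W=1, X=1, U=2, Z=0, Y=1) weight 1/720
  (W=1, X=2, U=1, Z=0, Y=0) weight 1/240
  (W=1, X=2, U=1, Z=0, Y=1) weight 1/240
  (W=1, X=3, U=0, Z=0, Y=0) weight 1/180
  (W=1, X=3, U=0, Z=0, Y=1) weight 1/180
Group by U:
  weight(U=0) = 1/90
  weight(U=1) = 1/120
  weight(U=2) = 1/360
  weight(U=3) = 1/144
Total weight = 1/90 + 1/120 + 1/360 + 1/144 = 7/240
P(U=0 | obs) = 1/90 / 7/240 = 8/21
P(U=1 | obs) = 1/120 / 7/240 = 2/7
P(U=2 | obs) = 1/360 / 7/240 = 2/21
P(U=3 | obs) = 1/144 / 7/240 = 5/21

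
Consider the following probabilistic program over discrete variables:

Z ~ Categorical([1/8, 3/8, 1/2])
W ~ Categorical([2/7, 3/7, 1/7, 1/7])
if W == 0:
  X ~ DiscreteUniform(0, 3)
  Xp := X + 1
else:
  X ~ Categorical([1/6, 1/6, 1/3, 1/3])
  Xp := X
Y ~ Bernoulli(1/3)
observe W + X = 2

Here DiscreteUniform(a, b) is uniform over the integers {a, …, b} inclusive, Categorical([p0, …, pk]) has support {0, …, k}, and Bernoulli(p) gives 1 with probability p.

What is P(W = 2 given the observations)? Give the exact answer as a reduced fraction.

P(W = 2 | obs) = 1/7

Enumerate traces; 18 have nonzero weight after conditioning:
  (Z=0, W=0, X=2, Y=0) weight 1/168
  (Z=0, W=0, X=2, Y=1) weight 1/336
  (Z=0, W=1, X=1, Y=0) weight 1/168
  (Z=0, W=1, X=1, Y=1) weight 1/336
  (Z=0, W=2, X=0, Y=0) weight 1/504
  (Z=0, W=2, X=0, Y=1) weight 1/1008
  (Z=1, W=0, X=2, Y=0) weight 1/56
  (Z=1, W=0, X=2, Y=1) weight 1/112
  … 10 more
Group by W:
  weight(W=0) = 1/14
  weight(W=1) = 1/14
  weight(W=2) = 1/42
Total weight = 1/14 + 1/14 + 1/42 = 1/6
P(W=0 | obs) = 1/14 / 1/6 = 3/7
P(W=1 | obs) = 1/14 / 1/6 = 3/7
P(W=2 | obs) = 1/42 / 1/6 = 1/7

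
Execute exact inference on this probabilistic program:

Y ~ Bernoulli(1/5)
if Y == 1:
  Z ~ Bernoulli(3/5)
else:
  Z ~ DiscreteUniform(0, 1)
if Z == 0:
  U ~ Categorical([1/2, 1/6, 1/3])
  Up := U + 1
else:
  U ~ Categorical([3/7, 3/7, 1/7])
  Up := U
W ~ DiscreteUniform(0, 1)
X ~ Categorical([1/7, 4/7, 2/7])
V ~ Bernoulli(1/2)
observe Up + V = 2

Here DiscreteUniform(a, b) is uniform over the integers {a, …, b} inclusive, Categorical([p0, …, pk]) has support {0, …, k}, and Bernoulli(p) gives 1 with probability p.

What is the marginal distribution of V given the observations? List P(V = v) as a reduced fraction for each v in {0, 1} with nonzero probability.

P(V=0) = 1/4, P(V=1) = 3/4

Enumerate traces; 48 have nonzero weight after conditioning:
  (Y=0, Z=0, U=0, W=0, X=0, V=1) weight 1/140
  (Y=0, Z=0, U=0, W=0, X=1, V=1) weight 1/35
  (Y=0, Z=0, U=0, W=0, X=2, V=1) weight 1/70
  (Y=0, Z=0, U=0, W=1, X=0, V=1) weight 1/140
  (Y=0, Z=0, U=0, W=1, X=1, V=1) weight 1/35
  (Y=0, Z=0, U=0, W=1, X=2, V=1) weight 1/70
  (Y=0, Z=0, U=1, W=0, X=0, V=0) weight 1/420
  (Y=0, Z=0, U=1, W=0, X=1, V=0) weight 1/105
  … 40 more
Group by V:
  weight(V=0) = 27/350
  weight(V=1) = 81/350
Total weight = 27/350 + 81/350 = 54/175
P(V=0 | obs) = 27/350 / 54/175 = 1/4
P(V=1 | obs) = 81/350 / 54/175 = 3/4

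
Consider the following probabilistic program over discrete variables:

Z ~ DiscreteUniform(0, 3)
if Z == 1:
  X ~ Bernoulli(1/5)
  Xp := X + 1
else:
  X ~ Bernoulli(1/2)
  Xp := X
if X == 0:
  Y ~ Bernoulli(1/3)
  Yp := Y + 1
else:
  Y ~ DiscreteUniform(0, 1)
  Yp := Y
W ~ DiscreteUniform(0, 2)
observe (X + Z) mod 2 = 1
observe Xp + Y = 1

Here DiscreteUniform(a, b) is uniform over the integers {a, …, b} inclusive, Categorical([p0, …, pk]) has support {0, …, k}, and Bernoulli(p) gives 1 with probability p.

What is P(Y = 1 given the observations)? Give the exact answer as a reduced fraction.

Enumerate traces; 12 have nonzero weight after conditioning:
  (Z=0, X=1, Y=0, W=0) weight 1/48
  (Z=0, X=1, Y=0, W=1) weight 1/48
  (Z=0, X=1, Y=0, W=2) weight 1/48
  (Z=1, X=0, Y=0, W=0) weight 2/45
  (Z=1, X=0, Y=0, W=1) weight 2/45
  (Z=1, X=0, Y=0, W=2) weight 2/45
  (Z=2, X=1, Y=0, W=0) weight 1/48
  (Z=2, X=1, Y=0, W=1) weight 1/48
  (Z=3, X=0, Y=1, W=0) weight 1/72
  … 3 more
Group by Y:
  weight(Y=0) = 31/120
  weight(Y=1) = 1/24
Total weight = 31/120 + 1/24 = 3/10
P(Y=0 | obs) = 31/120 / 3/10 = 31/36
P(Y=1 | obs) = 1/24 / 3/10 = 5/36

P(Y = 1 | obs) = 5/36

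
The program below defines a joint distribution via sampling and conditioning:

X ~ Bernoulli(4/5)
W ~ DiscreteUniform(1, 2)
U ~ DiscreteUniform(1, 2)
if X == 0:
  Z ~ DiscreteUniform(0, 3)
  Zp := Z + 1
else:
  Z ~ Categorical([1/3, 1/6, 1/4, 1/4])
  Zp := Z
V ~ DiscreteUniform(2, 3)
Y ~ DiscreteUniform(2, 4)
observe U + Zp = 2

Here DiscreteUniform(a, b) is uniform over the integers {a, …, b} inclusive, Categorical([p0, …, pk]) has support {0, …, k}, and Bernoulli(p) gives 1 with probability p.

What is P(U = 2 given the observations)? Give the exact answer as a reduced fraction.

P(U = 2 | obs) = 16/27

Enumerate traces; 36 have nonzero weight after conditioning:
  (X=0, W=1, U=1, Z=0, V=2, Y=2) weight 1/480
  (X=0, W=1, U=1, Z=0, V=2, Y=3) weight 1/480
  (X=0, W=1, U=1, Z=0, V=2, Y=4) weight 1/480
  (X=0, W=1, U=1, Z=0, V=3, Y=2) weight 1/480
  (X=0, W=1, U=1, Z=0, V=3, Y=3) weight 1/480
  (X=0, W=1, U=1, Z=0, V=3, Y=4) weight 1/480
  (X=0, W=2, U=1, Z=0, V=2, Y=2) weight 1/480
  (X=0, W=2, U=1, Z=0, V=2, Y=3) weight 1/480
  (X=1, W=1, U=2, Z=0, V=2, Y=2) weight 1/90
  … 27 more
Group by U:
  weight(U=1) = 11/120
  weight(U=2) = 2/15
Total weight = 11/120 + 2/15 = 9/40
P(U=1 | obs) = 11/120 / 9/40 = 11/27
P(U=2 | obs) = 2/15 / 9/40 = 16/27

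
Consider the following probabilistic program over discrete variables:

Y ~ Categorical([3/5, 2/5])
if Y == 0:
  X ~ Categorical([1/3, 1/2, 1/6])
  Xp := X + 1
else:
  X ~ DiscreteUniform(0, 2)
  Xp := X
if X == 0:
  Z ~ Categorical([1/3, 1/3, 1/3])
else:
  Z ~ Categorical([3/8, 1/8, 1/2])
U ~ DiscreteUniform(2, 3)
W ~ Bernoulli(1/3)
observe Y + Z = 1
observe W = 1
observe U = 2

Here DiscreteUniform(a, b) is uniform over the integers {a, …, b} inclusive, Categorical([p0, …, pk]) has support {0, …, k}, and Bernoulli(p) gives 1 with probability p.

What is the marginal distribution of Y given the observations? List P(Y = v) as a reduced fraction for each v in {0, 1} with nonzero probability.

P(Y=0) = 21/47, P(Y=1) = 26/47

Enumerate traces; 6 have nonzero weight after conditioning:
  (Y=0, X=0, Z=1, U=2, W=1) weight 1/90
  (Y=0, X=1, Z=1, U=2, W=1) weight 1/160
  (Y=0, X=2, Z=1, U=2, W=1) weight 1/480
  (Y=1, X=0, Z=0, U=2, W=1) weight 1/135
  (Y=1, X=1, Z=0, U=2, W=1) weight 1/120
  (Y=1, X=2, Z=0, U=2, W=1) weight 1/120
Group by Y:
  weight(Y=0) = 7/360
  weight(Y=1) = 13/540
Total weight = 7/360 + 13/540 = 47/1080
P(Y=0 | obs) = 7/360 / 47/1080 = 21/47
P(Y=1 | obs) = 13/540 / 47/1080 = 26/47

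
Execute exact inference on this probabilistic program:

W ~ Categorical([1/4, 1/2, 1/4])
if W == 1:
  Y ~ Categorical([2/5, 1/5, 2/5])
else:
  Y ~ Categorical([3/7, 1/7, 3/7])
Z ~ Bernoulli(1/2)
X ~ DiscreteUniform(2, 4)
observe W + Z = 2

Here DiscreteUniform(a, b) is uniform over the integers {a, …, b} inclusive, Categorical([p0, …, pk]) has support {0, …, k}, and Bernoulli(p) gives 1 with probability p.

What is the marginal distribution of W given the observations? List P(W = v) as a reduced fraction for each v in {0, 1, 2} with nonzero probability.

P(W=1) = 2/3, P(W=2) = 1/3

Enumerate traces; 18 have nonzero weight after conditioning:
  (W=1, Y=0, Z=1, X=2) weight 1/30
  (W=1, Y=0, Z=1, X=3) weight 1/30
  (W=1, Y=0, Z=1, X=4) weight 1/30
  (W=1, Y=1, Z=1, X=2) weight 1/60
  (W=1, Y=1, Z=1, X=3) weight 1/60
  (W=1, Y=1, Z=1, X=4) weight 1/60
  (W=1, Y=2, Z=1, X=2) weight 1/30
  (W=1, Y=2, Z=1, X=3) weight 1/30
  (W=2, Y=0, Z=0, X=2) weight 1/56
  … 9 more
Group by W:
  weight(W=1) = 1/4
  weight(W=2) = 1/8
Total weight = 1/4 + 1/8 = 3/8
P(W=1 | obs) = 1/4 / 3/8 = 2/3
P(W=2 | obs) = 1/8 / 3/8 = 1/3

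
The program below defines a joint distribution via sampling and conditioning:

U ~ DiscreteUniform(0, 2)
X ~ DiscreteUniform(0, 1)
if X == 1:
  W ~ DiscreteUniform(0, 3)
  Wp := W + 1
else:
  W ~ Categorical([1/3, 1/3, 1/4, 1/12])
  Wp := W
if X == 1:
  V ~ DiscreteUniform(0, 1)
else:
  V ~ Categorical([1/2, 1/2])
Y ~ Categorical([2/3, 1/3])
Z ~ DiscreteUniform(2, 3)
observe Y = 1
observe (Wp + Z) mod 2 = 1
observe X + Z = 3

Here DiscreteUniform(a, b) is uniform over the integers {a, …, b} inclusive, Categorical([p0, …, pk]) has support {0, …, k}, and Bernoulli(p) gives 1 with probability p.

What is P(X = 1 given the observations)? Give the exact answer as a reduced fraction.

P(X = 1 | obs) = 6/13

Enumerate traces; 24 have nonzero weight after conditioning:
  (U=0, X=0, W=0, V=0, Y=1, Z=3) weight 1/216
  (U=0, X=0, W=0, V=1, Y=1, Z=3) weight 1/216
  (U=0, X=0, W=2, V=0, Y=1, Z=3) weight 1/288
  (U=0, X=0, W=2, V=1, Y=1, Z=3) weight 1/288
  (U=0, X=1, W=0, V=0, Y=1, Z=2) weight 1/288
  (U=0, X=1, W=0, V=1, Y=1, Z=2) weight 1/288
  (U=0, X=1, W=2, V=0, Y=1, Z=2) weight 1/288
  (U=0, X=1, W=2, V=1, Y=1, Z=2) weight 1/288
  … 16 more
Group by X:
  weight(X=0) = 7/144
  weight(X=1) = 1/24
Total weight = 7/144 + 1/24 = 13/144
P(X=0 | obs) = 7/144 / 13/144 = 7/13
P(X=1 | obs) = 1/24 / 13/144 = 6/13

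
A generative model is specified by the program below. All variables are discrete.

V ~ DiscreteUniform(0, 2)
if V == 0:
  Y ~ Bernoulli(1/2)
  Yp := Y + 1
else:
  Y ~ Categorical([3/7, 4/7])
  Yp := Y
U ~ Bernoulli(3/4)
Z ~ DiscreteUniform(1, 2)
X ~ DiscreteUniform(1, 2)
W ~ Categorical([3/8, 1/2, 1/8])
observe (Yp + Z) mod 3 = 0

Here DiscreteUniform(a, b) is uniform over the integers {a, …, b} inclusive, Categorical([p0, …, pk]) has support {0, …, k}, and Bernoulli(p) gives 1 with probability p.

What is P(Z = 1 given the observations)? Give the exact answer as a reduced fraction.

Enumerate traces; 48 have nonzero weight after conditioning:
  (V=0, Y=0, U=0, Z=2, X=1, W=0) weight 1/256
  (V=0, Y=0, U=0, Z=2, X=1, W=1) weight 1/192
  (V=0, Y=0, U=0, Z=2, X=1, W=2) weight 1/768
  (V=0, Y=0, U=0, Z=2, X=2, W=0) weight 1/256
  (V=0, Y=0, U=0, Z=2, X=2, W=1) weight 1/192
  (V=0, Y=0, U=0, Z=2, X=2, W=2) weight 1/768
  (V=0, Y=0, U=1, Z=2, X=1, W=0) weight 3/256
  (V=0, Y=0, U=1, Z=2, X=1, W=1) weight 1/64
  (V=0, Y=1, U=0, Z=1, X=1, W=0) weight 1/256
  … 39 more
Group by Z:
  weight(Z=1) = 1/12
  weight(Z=2) = 23/84
Total weight = 1/12 + 23/84 = 5/14
P(Z=1 | obs) = 1/12 / 5/14 = 7/30
P(Z=2 | obs) = 23/84 / 5/14 = 23/30

P(Z = 1 | obs) = 7/30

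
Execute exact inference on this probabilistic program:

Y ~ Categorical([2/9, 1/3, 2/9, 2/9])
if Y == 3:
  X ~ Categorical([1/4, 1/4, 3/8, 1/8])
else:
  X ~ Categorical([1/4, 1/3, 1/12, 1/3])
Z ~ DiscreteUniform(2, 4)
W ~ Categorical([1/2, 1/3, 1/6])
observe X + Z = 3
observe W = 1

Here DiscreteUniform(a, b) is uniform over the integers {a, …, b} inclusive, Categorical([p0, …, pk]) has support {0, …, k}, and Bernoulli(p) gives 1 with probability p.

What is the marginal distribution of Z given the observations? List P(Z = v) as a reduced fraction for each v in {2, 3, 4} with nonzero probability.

P(Z=2) = 34/61, P(Z=3) = 27/61

Enumerate traces; 8 have nonzero weight after conditioning:
  (Y=0, X=0, Z=3, W=1) weight 1/162
  (Y=0, X=1, Z=2, W=1) weight 2/243
  (Y=1, X=0, Z=3, W=1) weight 1/108
  (Y=1, X=1, Z=2, W=1) weight 1/81
  (Y=2, X=0, Z=3, W=1) weight 1/162
  (Y=2, X=1, Z=2, W=1) weight 2/243
  (Y=3, X=0, Z=3, W=1) weight 1/162
  (Y=3, X=1, Z=2, W=1) weight 1/162
Group by Z:
  weight(Z=2) = 17/486
  weight(Z=3) = 1/36
Total weight = 17/486 + 1/36 = 61/972
P(Z=2 | obs) = 17/486 / 61/972 = 34/61
P(Z=3 | obs) = 1/36 / 61/972 = 27/61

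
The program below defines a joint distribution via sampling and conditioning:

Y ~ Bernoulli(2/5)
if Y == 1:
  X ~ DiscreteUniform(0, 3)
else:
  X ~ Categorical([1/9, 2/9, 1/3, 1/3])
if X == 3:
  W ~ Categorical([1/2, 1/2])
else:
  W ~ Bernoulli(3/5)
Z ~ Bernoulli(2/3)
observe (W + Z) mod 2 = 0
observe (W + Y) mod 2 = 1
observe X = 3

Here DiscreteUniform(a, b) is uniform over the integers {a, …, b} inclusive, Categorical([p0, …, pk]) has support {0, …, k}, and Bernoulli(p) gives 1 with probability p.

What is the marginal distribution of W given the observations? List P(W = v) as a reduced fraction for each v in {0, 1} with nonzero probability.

Enumerate traces; 2 have nonzero weight after conditioning:
  (Y=0, X=3, W=1, Z=1) weight 1/15
  (Y=1, X=3, W=0, Z=0) weight 1/60
Group by W:
  weight(W=0) = 1/60
  weight(W=1) = 1/15
Total weight = 1/60 + 1/15 = 1/12
P(W=0 | obs) = 1/60 / 1/12 = 1/5
P(W=1 | obs) = 1/15 / 1/12 = 4/5

P(W=0) = 1/5, P(W=1) = 4/5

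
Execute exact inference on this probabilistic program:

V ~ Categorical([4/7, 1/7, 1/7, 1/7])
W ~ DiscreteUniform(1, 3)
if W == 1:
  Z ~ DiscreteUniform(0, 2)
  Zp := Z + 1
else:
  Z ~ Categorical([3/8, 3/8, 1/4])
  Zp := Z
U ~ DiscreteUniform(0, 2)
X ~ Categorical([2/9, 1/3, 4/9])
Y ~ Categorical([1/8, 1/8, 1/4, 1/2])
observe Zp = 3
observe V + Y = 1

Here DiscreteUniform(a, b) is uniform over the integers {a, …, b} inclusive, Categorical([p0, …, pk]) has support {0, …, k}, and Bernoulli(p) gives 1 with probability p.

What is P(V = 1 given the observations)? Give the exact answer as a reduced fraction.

Enumerate traces; 18 have nonzero weight after conditioning:
  (V=0, W=1, Z=2, U=0, X=0, Y=1) weight 1/1701
  (V=0, W=1, Z=2, U=0, X=1, Y=1) weight 1/1134
  (V=0, W=1, Z=2, U=0, X=2, Y=1) weight 2/1701
  (V=0, W=1, Z=2, U=1, X=0, Y=1) weight 1/1701
  (V=0, W=1, Z=2, U=1, X=1, Y=1) weight 1/1134
  (V=0, W=1, Z=2, U=1, X=2, Y=1) weight 2/1701
  (V=0, W=1, Z=2, U=2, X=0, Y=1) weight 1/1701
  (V=0, W=1, Z=2, U=2, X=1, Y=1) weight 1/1134
  (V=1, W=1, Z=2, U=0, X=0, Y=0) weight 1/6804
  … 9 more
Group by V:
  weight(V=0) = 1/126
  weight(V=1) = 1/504
Total weight = 1/126 + 1/504 = 5/504
P(V=0 | obs) = 1/126 / 5/504 = 4/5
P(V=1 | obs) = 1/504 / 5/504 = 1/5

P(V = 1 | obs) = 1/5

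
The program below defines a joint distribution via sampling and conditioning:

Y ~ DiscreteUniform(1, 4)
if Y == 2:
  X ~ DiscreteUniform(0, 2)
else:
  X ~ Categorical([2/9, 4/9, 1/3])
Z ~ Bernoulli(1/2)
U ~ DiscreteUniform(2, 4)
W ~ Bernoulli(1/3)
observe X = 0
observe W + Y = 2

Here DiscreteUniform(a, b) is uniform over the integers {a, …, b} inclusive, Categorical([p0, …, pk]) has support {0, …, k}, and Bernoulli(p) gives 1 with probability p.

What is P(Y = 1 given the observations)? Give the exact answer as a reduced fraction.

P(Y = 1 | obs) = 1/4

Enumerate traces; 12 have nonzero weight after conditioning:
  (Y=1, X=0, Z=0, U=2, W=1) weight 1/324
  (Y=1, X=0, Z=0, U=3, W=1) weight 1/324
  (Y=1, X=0, Z=0, U=4, W=1) weight 1/324
  (Y=1, X=0, Z=1, U=2, W=1) weight 1/324
  (Y=1, X=0, Z=1, U=3, W=1) weight 1/324
  (Y=1, X=0, Z=1, U=4, W=1) weight 1/324
  (Y=2, X=0, Z=0, U=2, W=0) weight 1/108
  (Y=2, X=0, Z=0, U=3, W=0) weight 1/108
  … 4 more
Group by Y:
  weight(Y=1) = 1/54
  weight(Y=2) = 1/18
Total weight = 1/54 + 1/18 = 2/27
P(Y=1 | obs) = 1/54 / 2/27 = 1/4
P(Y=2 | obs) = 1/18 / 2/27 = 3/4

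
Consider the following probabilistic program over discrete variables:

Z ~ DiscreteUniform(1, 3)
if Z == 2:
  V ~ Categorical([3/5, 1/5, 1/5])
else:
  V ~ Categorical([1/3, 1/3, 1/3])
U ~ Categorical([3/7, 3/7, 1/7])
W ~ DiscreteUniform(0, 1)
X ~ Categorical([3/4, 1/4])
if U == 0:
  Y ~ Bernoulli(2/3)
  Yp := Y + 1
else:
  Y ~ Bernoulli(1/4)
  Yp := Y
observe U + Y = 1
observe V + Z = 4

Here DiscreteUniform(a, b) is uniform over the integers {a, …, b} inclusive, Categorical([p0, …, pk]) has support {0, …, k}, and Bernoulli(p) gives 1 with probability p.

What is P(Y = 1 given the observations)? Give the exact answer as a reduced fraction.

P(Y = 1 | obs) = 8/17

Enumerate traces; 16 have nonzero weight after conditioning:
  (Z=2, V=2, U=0, W=0, X=0, Y=1) weight 1/140
  (Z=2, V=2, U=0, W=0, X=1, Y=1) weight 1/420
  (Z=2, V=2, U=0, W=1, X=0, Y=1) weight 1/140
  (Z=2, V=2, U=0, W=1, X=1, Y=1) weight 1/420
  (Z=2, V=2, U=1, W=0, X=0, Y=0) weight 9/1120
  (Z=2, V=2, U=1, W=0, X=1, Y=0) weight 3/1120
  (Z=2, V=2, U=1, W=1, X=0, Y=0) weight 9/1120
  (Z=2, V=2, U=1, W=1, X=1, Y=0) weight 3/1120
  … 8 more
Group by Y:
  weight(Y=0) = 2/35
  weight(Y=1) = 16/315
Total weight = 2/35 + 16/315 = 34/315
P(Y=0 | obs) = 2/35 / 34/315 = 9/17
P(Y=1 | obs) = 16/315 / 34/315 = 8/17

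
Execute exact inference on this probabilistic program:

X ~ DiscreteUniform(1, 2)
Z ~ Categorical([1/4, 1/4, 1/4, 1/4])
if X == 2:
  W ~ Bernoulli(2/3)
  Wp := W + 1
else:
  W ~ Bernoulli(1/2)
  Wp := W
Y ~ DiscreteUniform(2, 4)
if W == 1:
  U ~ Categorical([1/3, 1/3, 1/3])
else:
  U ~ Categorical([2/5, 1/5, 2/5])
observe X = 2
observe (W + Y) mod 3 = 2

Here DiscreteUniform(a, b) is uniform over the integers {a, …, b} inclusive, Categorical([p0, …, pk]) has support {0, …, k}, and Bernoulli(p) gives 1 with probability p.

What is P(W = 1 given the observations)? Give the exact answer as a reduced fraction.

Enumerate traces; 24 have nonzero weight after conditioning:
  (X=2, Z=0, W=0, Y=2, U=0) weight 1/180
  (X=2, Z=0, W=0, Y=2, U=1) weight 1/360
  (X=2, Z=0, W=0, Y=2, U=2) weight 1/180
  (X=2, Z=0, W=1, Y=4, U=0) weight 1/108
  (X=2, Z=0, W=1, Y=4, U=1) weight 1/108
  (X=2, Z=0, W=1, Y=4, U=2) weight 1/108
  (X=2, Z=1, W=0, Y=2, U=0) weight 1/180
  (X=2, Z=1, W=0, Y=2, U=1) weight 1/360
  … 16 more
Group by W:
  weight(W=0) = 1/18
  weight(W=1) = 1/9
Total weight = 1/18 + 1/9 = 1/6
P(W=0 | obs) = 1/18 / 1/6 = 1/3
P(W=1 | obs) = 1/9 / 1/6 = 2/3

P(W = 1 | obs) = 2/3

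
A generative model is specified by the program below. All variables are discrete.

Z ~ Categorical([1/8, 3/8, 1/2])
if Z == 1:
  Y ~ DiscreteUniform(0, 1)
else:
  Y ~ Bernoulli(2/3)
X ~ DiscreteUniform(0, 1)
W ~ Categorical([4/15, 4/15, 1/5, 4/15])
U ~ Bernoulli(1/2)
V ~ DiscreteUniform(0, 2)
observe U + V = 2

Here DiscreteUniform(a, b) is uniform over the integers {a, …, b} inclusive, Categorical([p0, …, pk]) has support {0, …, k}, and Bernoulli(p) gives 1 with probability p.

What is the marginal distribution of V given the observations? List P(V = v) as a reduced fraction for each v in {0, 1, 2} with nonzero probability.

P(V=1) = 1/2, P(V=2) = 1/2

Enumerate traces; 96 have nonzero weight after conditioning:
  (Z=0, Y=0, X=0, W=0, U=0, V=2) weight 1/1080
  (Z=0, Y=0, X=0, W=0, U=1, V=1) weight 1/1080
  (Z=0, Y=0, X=0, W=1, U=0, V=2) weight 1/1080
  (Z=0, Y=0, X=0, W=1, U=1, V=1) weight 1/1080
  (Z=0, Y=0, X=0, W=2, U=0, V=2) weight 1/1440
  (Z=0, Y=0, X=0, W=2, U=1, V=1) weight 1/1440
  (Z=0, Y=0, X=0, W=3, U=0, V=2) weight 1/1080
  (Z=0, Y=0, X=0, W=3, U=1, V=1) weight 1/1080
  … 88 more
Group by V:
  weight(V=1) = 1/6
  weight(V=2) = 1/6
Total weight = 1/6 + 1/6 = 1/3
P(V=1 | obs) = 1/6 / 1/3 = 1/2
P(V=2 | obs) = 1/6 / 1/3 = 1/2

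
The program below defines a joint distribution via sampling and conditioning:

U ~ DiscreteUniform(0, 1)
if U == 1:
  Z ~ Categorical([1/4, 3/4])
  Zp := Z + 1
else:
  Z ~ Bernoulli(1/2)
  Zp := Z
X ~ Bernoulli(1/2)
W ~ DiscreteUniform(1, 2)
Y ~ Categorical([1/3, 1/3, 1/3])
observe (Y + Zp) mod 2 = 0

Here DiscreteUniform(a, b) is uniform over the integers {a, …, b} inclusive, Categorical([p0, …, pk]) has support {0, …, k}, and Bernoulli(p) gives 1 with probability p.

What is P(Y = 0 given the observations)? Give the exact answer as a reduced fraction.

Enumerate traces; 24 have nonzero weight after conditioning:
  (U=0, Z=0, X=0, W=1, Y=0) weight 1/48
  (U=0, Z=0, X=0, W=1, Y=2) weight 1/48
  (U=0, Z=0, X=0, W=2, Y=0) weight 1/48
  (U=0, Z=0, X=0, W=2, Y=2) weight 1/48
  (U=0, Z=0, X=1, W=1, Y=0) weight 1/48
  (U=0, Z=0, X=1, W=1, Y=2) weight 1/48
  (U=0, Z=0, X=1, W=2, Y=0) weight 1/48
  (U=0, Z=0, X=1, W=2, Y=2) weight 1/48
  (U=0, Z=1, X=0, W=1, Y=1) weight 1/48
  … 15 more
Group by Y:
  weight(Y=0) = 5/24
  weight(Y=1) = 1/8
  weight(Y=2) = 5/24
Total weight = 5/24 + 1/8 + 5/24 = 13/24
P(Y=0 | obs) = 5/24 / 13/24 = 5/13
P(Y=1 | obs) = 1/8 / 13/24 = 3/13
P(Y=2 | obs) = 5/24 / 13/24 = 5/13

P(Y = 0 | obs) = 5/13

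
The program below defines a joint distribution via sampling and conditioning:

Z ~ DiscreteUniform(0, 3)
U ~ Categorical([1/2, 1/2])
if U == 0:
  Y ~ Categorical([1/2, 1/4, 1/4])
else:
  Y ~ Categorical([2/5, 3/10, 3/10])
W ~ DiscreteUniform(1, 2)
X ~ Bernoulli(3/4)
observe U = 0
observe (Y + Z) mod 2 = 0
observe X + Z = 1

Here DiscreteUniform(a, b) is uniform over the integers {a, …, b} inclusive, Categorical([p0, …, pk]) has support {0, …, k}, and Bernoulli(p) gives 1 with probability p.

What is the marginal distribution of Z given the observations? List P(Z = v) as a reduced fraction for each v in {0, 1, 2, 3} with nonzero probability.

P(Z=0) = 9/10, P(Z=1) = 1/10

Enumerate traces; 6 have nonzero weight after conditioning:
  (Z=0, U=0, Y=0, W=1, X=1) weight 3/128
  (Z=0, U=0, Y=0, W=2, X=1) weight 3/128
  (Z=0, U=0, Y=2, W=1, X=1) weight 3/256
  (Z=0, U=0, Y=2, W=2, X=1) weight 3/256
  (Z=1, U=0, Y=1, W=1, X=0) weight 1/256
  (Z=1, U=0, Y=1, W=2, X=0) weight 1/256
Group by Z:
  weight(Z=0) = 9/128
  weight(Z=1) = 1/128
Total weight = 9/128 + 1/128 = 5/64
P(Z=0 | obs) = 9/128 / 5/64 = 9/10
P(Z=1 | obs) = 1/128 / 5/64 = 1/10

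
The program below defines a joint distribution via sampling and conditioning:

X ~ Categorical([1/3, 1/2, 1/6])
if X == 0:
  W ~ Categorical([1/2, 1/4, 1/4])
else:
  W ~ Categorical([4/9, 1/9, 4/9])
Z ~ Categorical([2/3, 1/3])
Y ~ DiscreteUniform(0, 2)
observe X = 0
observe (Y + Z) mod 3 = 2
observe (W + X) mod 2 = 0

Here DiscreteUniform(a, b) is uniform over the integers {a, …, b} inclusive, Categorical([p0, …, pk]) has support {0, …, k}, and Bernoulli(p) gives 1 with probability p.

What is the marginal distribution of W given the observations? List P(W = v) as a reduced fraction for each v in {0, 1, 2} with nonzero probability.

P(W=0) = 2/3, P(W=2) = 1/3

Enumerate traces; 4 have nonzero weight after conditioning:
  (X=0, W=0, Z=0, Y=2) weight 1/27
  (X=0, W=0, Z=1, Y=1) weight 1/54
  (X=0, W=2, Z=0, Y=2) weight 1/54
  (X=0, W=2, Z=1, Y=1) weight 1/108
Group by W:
  weight(W=0) = 1/18
  weight(W=2) = 1/36
Total weight = 1/18 + 1/36 = 1/12
P(W=0 | obs) = 1/18 / 1/12 = 2/3
P(W=2 | obs) = 1/36 / 1/12 = 1/3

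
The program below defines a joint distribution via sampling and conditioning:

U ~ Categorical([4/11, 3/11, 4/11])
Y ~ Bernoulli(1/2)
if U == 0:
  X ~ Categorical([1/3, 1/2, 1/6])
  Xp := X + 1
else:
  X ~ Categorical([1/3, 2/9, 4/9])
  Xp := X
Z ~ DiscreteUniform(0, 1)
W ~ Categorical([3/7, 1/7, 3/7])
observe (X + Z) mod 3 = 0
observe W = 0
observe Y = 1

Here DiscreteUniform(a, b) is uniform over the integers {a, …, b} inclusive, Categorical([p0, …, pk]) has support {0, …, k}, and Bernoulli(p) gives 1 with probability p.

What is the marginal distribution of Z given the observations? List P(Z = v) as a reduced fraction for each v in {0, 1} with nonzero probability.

P(Z=0) = 33/67, P(Z=1) = 34/67

Enumerate traces; 6 have nonzero weight after conditioning:
  (U=0, Y=1, X=0, Z=0, W=0) weight 1/77
  (U=0, Y=1, X=2, Z=1, W=0) weight 1/154
  (U=1, Y=1, X=0, Z=0, W=0) weight 3/308
  (U=1, Y=1, X=2, Z=1, W=0) weight 1/77
  (U=2, Y=1, X=0, Z=0, W=0) weight 1/77
  (U=2, Y=1, X=2, Z=1, W=0) weight 4/231
Group by Z:
  weight(Z=0) = 1/28
  weight(Z=1) = 17/462
Total weight = 1/28 + 17/462 = 67/924
P(Z=0 | obs) = 1/28 / 67/924 = 33/67
P(Z=1 | obs) = 17/462 / 67/924 = 34/67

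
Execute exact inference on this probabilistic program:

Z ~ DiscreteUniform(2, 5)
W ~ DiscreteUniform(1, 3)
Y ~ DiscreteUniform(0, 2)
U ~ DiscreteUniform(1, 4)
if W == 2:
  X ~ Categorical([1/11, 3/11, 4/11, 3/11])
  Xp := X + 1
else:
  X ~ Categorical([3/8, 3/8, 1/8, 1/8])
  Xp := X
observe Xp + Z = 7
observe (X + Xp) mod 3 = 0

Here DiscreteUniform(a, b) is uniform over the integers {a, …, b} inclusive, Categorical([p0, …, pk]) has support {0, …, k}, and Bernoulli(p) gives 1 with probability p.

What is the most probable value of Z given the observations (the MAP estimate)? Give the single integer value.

Enumerate traces; 36 have nonzero weight after conditioning:
  (Z=4, W=1, Y=0, U=1, X=3) weight 1/1152
  (Z=4, W=1, Y=0, U=2, X=3) weight 1/1152
  (Z=4, W=1, Y=0, U=3, X=3) weight 1/1152
  (Z=4, W=1, Y=0, U=4, X=3) weight 1/1152
  (Z=4, W=1, Y=1, U=1, X=3) weight 1/1152
  (Z=4, W=1, Y=1, U=2, X=3) weight 1/1152
  (Z=4, W=1, Y=1, U=3, X=3) weight 1/1152
  (Z=4, W=1, Y=1, U=4, X=3) weight 1/1152
  (Z=5, W=2, Y=0, U=1, X=1) weight 1/528
  … 27 more
Group by Z:
  weight(Z=4) = 1/48
  weight(Z=5) = 1/44
Total weight = 1/48 + 1/44 = 23/528
P(Z=4 | obs) = 1/48 / 23/528 = 11/23
P(Z=5 | obs) = 1/44 / 23/528 = 12/23
argmax = 5

argmax_v P(Z = v | obs) = 5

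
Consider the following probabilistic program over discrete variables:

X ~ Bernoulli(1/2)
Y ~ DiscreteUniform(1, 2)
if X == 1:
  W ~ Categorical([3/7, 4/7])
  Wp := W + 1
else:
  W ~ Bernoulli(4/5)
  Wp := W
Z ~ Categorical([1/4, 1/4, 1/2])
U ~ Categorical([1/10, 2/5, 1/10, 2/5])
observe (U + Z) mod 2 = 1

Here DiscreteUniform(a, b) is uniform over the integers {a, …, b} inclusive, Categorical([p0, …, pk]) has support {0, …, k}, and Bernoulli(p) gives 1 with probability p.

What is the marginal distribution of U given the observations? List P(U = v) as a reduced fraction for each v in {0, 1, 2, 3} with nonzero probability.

Enumerate traces; 48 have nonzero weight after conditioning:
  (X=0, Y=1, W=0, Z=0, U=1) weight 1/200
  (X=0, Y=1, W=0, Z=0, U=3) weight 1/200
  (X=0, Y=1, W=0, Z=1, U=0) weight 1/800
  (X=0, Y=1, W=0, Z=1, U=2) weight 1/800
  (X=0, Y=1, W=0, Z=2, U=1) weight 1/100
  (X=0, Y=1, W=0, Z=2, U=3) weight 1/100
  (X=0, Y=1, W=1, Z=0, U=1) weight 1/50
  (X=0, Y=1, W=1, Z=0, U=3) weight 1/50
  … 40 more
Group by U:
  weight(U=0) = 1/40
  weight(U=1) = 3/10
  weight(U=2) = 1/40
  weight(U=3) = 3/10
Total weight = 1/40 + 3/10 + 1/40 + 3/10 = 13/20
P(U=0 | obs) = 1/40 / 13/20 = 1/26
P(U=1 | obs) = 3/10 / 13/20 = 6/13
P(U=2 | obs) = 1/40 / 13/20 = 1/26
P(U=3 | obs) = 3/10 / 13/20 = 6/13

P(U=0) = 1/26, P(U=1) = 6/13, P(U=2) = 1/26, P(U=3) = 6/13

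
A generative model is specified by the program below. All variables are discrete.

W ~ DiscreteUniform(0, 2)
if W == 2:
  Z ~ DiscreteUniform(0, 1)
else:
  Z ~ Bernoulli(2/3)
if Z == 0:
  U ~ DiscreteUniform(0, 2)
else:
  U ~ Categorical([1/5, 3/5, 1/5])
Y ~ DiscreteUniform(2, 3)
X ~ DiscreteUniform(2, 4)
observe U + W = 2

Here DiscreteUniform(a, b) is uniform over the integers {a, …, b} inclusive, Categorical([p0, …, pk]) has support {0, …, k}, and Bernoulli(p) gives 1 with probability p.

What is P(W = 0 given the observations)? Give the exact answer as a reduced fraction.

Enumerate traces; 36 have nonzero weight after conditioning:
  (W=0, Z=0, U=2, Y=2, X=2) weight 1/162
  (W=0, Z=0, U=2, Y=2, X=3) weight 1/162
  (W=0, Z=0, U=2, Y=2, X=4) weight 1/162
  (W=0, Z=0, U=2, Y=3, X=2) weight 1/162
  (W=0, Z=0, U=2, Y=3, X=3) weight 1/162
  (W=0, Z=0, U=2, Y=3, X=4) weight 1/162
  (W=0, Z=1, U=2, Y=2, X=2) weight 1/135
  (W=0, Z=1, U=2, Y=2, X=3) weight 1/135
  (W=1, Z=0, U=1, Y=2, X=2) weight 1/162
  (W=2, Z=0, U=0, Y=2, X=2) weight 1/108
  … 26 more
Group by W:
  weight(W=0) = 11/135
  weight(W=1) = 23/135
  weight(W=2) = 4/45
Total weight = 11/135 + 23/135 + 4/45 = 46/135
P(W=0 | obs) = 11/135 / 46/135 = 11/46
P(W=1 | obs) = 23/135 / 46/135 = 1/2
P(W=2 | obs) = 4/45 / 46/135 = 6/23

P(W = 0 | obs) = 11/46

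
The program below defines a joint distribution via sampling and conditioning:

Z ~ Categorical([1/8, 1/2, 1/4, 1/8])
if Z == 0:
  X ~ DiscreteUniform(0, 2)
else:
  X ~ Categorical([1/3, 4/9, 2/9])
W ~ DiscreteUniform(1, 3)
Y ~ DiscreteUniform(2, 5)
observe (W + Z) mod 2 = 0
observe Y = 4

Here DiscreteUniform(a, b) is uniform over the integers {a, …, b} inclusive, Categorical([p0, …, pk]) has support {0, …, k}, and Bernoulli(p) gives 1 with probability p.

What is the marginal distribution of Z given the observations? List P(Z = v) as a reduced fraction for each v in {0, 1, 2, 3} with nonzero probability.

Enumerate traces; 18 have nonzero weight after conditioning:
  (Z=0, X=0, W=2, Y=4) weight 1/288
  (Z=0, X=1, W=2, Y=4) weight 1/288
  (Z=0, X=2, W=2, Y=4) weight 1/288
  (Z=1, X=0, W=1, Y=4) weight 1/72
  (Z=1, X=0, W=3, Y=4) weight 1/72
  (Z=1, X=1, W=1, Y=4) weight 1/54
  (Z=1, X=1, W=3, Y=4) weight 1/54
  (Z=1, X=2, W=1, Y=4) weight 1/108
  (Z=2, X=0, W=2, Y=4) weight 1/144
  (Z=3, X=0, W=1, Y=4) weight 1/288
  … 8 more
Group by Z:
  weight(Z=0) = 1/96
  weight(Z=1) = 1/12
  weight(Z=2) = 1/48
  weight(Z=3) = 1/48
Total weight = 1/96 + 1/12 + 1/48 + 1/48 = 13/96
P(Z=0 | obs) = 1/96 / 13/96 = 1/13
P(Z=1 | obs) = 1/12 / 13/96 = 8/13
P(Z=2 | obs) = 1/48 / 13/96 = 2/13
P(Z=3 | obs) = 1/48 / 13/96 = 2/13

P(Z=0) = 1/13, P(Z=1) = 8/13, P(Z=2) = 2/13, P(Z=3) = 2/13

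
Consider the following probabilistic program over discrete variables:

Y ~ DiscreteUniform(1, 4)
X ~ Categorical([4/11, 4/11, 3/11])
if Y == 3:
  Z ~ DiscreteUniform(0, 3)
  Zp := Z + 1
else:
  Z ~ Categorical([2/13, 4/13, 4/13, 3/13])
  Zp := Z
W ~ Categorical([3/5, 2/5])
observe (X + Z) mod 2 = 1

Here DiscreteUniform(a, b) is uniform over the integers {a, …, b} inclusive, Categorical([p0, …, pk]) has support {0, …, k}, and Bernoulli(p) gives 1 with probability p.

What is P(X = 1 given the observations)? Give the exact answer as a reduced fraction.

Enumerate traces; 48 have nonzero weight after conditioning:
  (Y=1, X=0, Z=1, W=0) weight 12/715
  (Y=1, X=0, Z=1, W=1) weight 8/715
  (Y=1, X=0, Z=3, W=0) weight 9/715
  (Y=1, X=0, Z=3, W=1) weight 6/715
  (Y=1, X=1, Z=0, W=0) weight 6/715
  (Y=1, X=1, Z=0, W=1) weight 4/715
  (Y=1, X=1, Z=2, W=0) weight 12/715
  (Y=1, X=1, Z=2, W=1) weight 8/715
  (Y=1, X=2, Z=1, W=0) weight 9/715
  … 39 more
Group by X:
  weight(X=0) = 5/26
  weight(X=1) = 49/286
  weight(X=2) = 15/104
Total weight = 5/26 + 49/286 + 15/104 = 581/1144
P(X=0 | obs) = 5/26 / 581/1144 = 220/581
P(X=1 | obs) = 49/286 / 581/1144 = 28/83
P(X=2 | obs) = 15/104 / 581/1144 = 165/581

P(X = 1 | obs) = 28/83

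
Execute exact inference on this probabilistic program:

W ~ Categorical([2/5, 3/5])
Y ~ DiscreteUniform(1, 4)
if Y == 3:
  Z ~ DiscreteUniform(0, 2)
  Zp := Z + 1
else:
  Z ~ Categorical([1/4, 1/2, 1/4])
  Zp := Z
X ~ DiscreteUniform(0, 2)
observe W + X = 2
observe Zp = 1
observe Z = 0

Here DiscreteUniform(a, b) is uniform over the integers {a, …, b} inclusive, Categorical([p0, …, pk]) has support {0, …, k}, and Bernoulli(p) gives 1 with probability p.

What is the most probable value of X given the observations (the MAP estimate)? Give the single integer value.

argmax_v P(X = v | obs) = 1

Enumerate traces; 2 have nonzero weight after conditioning:
  (W=0, Y=3, Z=0, X=2) weight 1/90
  (W=1, Y=3, Z=0, X=1) weight 1/60
Group by X:
  weight(X=1) = 1/60
  weight(X=2) = 1/90
Total weight = 1/60 + 1/90 = 1/36
P(X=1 | obs) = 1/60 / 1/36 = 3/5
P(X=2 | obs) = 1/90 / 1/36 = 2/5
argmax = 1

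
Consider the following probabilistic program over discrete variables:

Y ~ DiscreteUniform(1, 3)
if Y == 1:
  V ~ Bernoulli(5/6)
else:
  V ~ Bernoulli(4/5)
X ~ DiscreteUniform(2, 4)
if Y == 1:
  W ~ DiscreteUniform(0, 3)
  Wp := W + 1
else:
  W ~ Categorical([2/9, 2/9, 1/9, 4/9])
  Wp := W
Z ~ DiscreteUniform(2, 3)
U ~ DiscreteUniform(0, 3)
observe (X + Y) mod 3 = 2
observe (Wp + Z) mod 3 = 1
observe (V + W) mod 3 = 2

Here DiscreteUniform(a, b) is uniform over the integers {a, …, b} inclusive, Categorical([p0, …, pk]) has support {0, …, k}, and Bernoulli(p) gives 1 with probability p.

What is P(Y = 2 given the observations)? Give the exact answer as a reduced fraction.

P(Y = 2 | obs) = 24/73

Enumerate traces; 20 have nonzero weight after conditioning:
  (Y=1, V=1, X=4, W=1, Z=2, U=0) weight 5/1728
  (Y=1, V=1, X=4, W=1, Z=2, U=1) weight 5/1728
  (Y=1, V=1, X=4, W=1, Z=2, U=2) weight 5/1728
  (Y=1, V=1, X=4, W=1, Z=2, U=3) weight 5/1728
  (Y=2, V=0, X=3, W=2, Z=2, U=0) weight 1/3240
  (Y=2, V=0, X=3, W=2, Z=2, U=1) weight 1/3240
  (Y=2, V=0, X=3, W=2, Z=2, U=2) weight 1/3240
  (Y=2, V=0, X=3, W=2, Z=2, U=3) weight 1/3240
  (Y=3, V=0, X=2, W=2, Z=2, U=0) weight 1/3240
  … 11 more
Group by Y:
  weight(Y=1) = 5/432
  weight(Y=2) = 1/90
  weight(Y=3) = 1/90
Total weight = 5/432 + 1/90 + 1/90 = 73/2160
P(Y=1 | obs) = 5/432 / 73/2160 = 25/73
P(Y=2 | obs) = 1/90 / 73/2160 = 24/73
P(Y=3 | obs) = 1/90 / 73/2160 = 24/73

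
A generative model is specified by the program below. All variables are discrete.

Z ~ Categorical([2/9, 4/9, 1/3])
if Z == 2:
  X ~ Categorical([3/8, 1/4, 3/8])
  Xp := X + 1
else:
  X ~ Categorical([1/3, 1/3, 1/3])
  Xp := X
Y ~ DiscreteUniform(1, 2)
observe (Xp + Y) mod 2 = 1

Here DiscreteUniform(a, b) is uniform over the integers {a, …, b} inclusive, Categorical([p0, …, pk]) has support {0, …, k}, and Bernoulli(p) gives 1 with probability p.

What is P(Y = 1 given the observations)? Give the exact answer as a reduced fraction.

Enumerate traces; 9 have nonzero weight after conditioning:
  (Z=0, X=0, Y=1) weight 1/27
  (Z=0, X=1, Y=2) weight 1/27
  (Z=0, X=2, Y=1) weight 1/27
  (Z=1, X=0, Y=1) weight 2/27
  (Z=1, X=1, Y=2) weight 2/27
  (Z=1, X=2, Y=1) weight 2/27
  (Z=2, X=0, Y=2) weight 1/16
  (Z=2, X=1, Y=1) weight 1/24
  … 1 more
Group by Y:
  weight(Y=1) = 19/72
  weight(Y=2) = 17/72
Total weight = 19/72 + 17/72 = 1/2
P(Y=1 | obs) = 19/72 / 1/2 = 19/36
P(Y=2 | obs) = 17/72 / 1/2 = 17/36

P(Y = 1 | obs) = 19/36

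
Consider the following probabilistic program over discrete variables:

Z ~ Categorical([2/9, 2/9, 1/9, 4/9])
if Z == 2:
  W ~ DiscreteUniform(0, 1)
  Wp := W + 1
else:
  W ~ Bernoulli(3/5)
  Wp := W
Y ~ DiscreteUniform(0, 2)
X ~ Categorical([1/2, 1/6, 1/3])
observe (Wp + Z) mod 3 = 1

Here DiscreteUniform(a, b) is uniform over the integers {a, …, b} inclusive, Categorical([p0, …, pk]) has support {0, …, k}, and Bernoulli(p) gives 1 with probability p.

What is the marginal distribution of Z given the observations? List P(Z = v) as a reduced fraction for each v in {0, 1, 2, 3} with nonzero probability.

Enumerate traces; 36 have nonzero weight after conditioning:
  (Z=0, W=1, Y=0, X=0) weight 1/45
  (Z=0, W=1, Y=0, X=1) weight 1/135
  (Z=0, W=1, Y=0, X=2) weight 2/135
  (Z=0, W=1, Y=1, X=0) weight 1/45
  (Z=0, W=1, Y=1, X=1) weight 1/135
  (Z=0, W=1, Y=1, X=2) weight 2/135
  (Z=0, W=1, Y=2, X=0) weight 1/45
  (Z=0, W=1, Y=2, X=1) weight 1/135
  (Z=1, W=0, Y=0, X=0) weight 2/135
  (Z=2, W=1, Y=0, X=0) weight 1/108
  … 26 more
Group by Z:
  weight(Z=0) = 2/15
  weight(Z=1) = 4/45
  weight(Z=2) = 1/18
  weight(Z=3) = 4/15
Total weight = 2/15 + 4/45 + 1/18 + 4/15 = 49/90
P(Z=0 | obs) = 2/15 / 49/90 = 12/49
P(Z=1 | obs) = 4/45 / 49/90 = 8/49
P(Z=2 | obs) = 1/18 / 49/90 = 5/49
P(Z=3 | obs) = 4/15 / 49/90 = 24/49

P(Z=0) = 12/49, P(Z=1) = 8/49, P(Z=2) = 5/49, P(Z=3) = 24/49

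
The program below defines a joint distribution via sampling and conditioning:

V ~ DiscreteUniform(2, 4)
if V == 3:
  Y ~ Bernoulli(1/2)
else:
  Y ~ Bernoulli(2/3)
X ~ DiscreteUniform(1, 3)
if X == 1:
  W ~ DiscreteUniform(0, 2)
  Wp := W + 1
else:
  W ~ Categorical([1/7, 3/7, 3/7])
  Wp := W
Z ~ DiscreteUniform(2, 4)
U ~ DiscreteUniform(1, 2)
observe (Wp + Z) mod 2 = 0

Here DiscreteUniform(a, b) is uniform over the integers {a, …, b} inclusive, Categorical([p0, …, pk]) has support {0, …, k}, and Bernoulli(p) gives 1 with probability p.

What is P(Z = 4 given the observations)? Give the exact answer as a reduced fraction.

P(Z = 4 | obs) = 31/94

Enumerate traces; 168 have nonzero weight after conditioning:
  (V=2, Y=0, X=1, W=0, Z=3, U=1) weight 1/486
  (V=2, Y=0, X=1, W=0, Z=3, U=2) weight 1/486
  (V=2, Y=0, X=1, W=1, Z=2, U=1) weight 1/486
  (V=2, Y=0, X=1, W=1, Z=2, U=2) weight 1/486
  (V=2, Y=0, X=1, W=1, Z=4, U=1) weight 1/486
  (V=2, Y=0, X=1, W=1, Z=4, U=2) weight 1/486
  (V=2, Y=0, X=1, W=2, Z=3, U=1) weight 1/486
  (V=2, Y=0, X=1, W=2, Z=3, U=2) weight 1/486
  … 160 more
Group by Z:
  weight(Z=2) = 31/189
  weight(Z=3) = 32/189
  weight(Z=4) = 31/189
Total weight = 31/189 + 32/189 + 31/189 = 94/189
P(Z=2 | obs) = 31/189 / 94/189 = 31/94
P(Z=3 | obs) = 32/189 / 94/189 = 16/47
P(Z=4 | obs) = 31/189 / 94/189 = 31/94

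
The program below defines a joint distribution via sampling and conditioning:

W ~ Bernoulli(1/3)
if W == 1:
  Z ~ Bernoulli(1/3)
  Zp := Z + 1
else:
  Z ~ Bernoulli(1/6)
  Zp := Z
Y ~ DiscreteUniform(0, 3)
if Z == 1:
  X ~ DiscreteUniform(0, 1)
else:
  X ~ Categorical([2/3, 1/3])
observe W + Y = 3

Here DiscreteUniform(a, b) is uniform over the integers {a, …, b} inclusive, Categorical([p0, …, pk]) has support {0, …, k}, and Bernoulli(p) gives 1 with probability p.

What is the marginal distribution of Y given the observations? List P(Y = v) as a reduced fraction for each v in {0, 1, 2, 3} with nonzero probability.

P(Y=2) = 1/3, P(Y=3) = 2/3

Enumerate traces; 8 have nonzero weight after conditioning:
  (W=0, Z=0, Y=3, X=0) weight 5/54
  (W=0, Z=0, Y=3, X=1) weight 5/108
  (W=0, Z=1, Y=3, X=0) weight 1/72
  (W=0, Z=1, Y=3, X=1) weight 1/72
  (W=1, Z=0, Y=2, X=0) weight 1/27
  (W=1, Z=0, Y=2, X=1) weight 1/54
  (W=1, Z=1, Y=2, X=0) weight 1/72
  (W=1, Z=1, Y=2, X=1) weight 1/72
Group by Y:
  weight(Y=2) = 1/12
  weight(Y=3) = 1/6
Total weight = 1/12 + 1/6 = 1/4
P(Y=2 | obs) = 1/12 / 1/4 = 1/3
P(Y=3 | obs) = 1/6 / 1/4 = 2/3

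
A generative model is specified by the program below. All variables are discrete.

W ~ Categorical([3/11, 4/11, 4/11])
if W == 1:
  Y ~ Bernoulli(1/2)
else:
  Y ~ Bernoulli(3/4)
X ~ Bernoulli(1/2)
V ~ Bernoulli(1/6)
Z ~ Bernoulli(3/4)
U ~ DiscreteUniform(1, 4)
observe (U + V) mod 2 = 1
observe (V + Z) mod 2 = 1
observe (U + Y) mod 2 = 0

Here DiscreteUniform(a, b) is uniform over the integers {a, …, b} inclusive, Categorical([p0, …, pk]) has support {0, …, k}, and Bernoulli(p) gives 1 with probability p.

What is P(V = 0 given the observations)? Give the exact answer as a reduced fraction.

Enumerate traces; 24 have nonzero weight after conditioning:
  (W=0, Y=0, X=0, V=1, Z=0, U=2) weight 1/2816
  (W=0, Y=0, X=0, V=1, Z=0, U=4) weight 1/2816
  (W=0, Y=0, X=1, V=1, Z=0, U=2) weight 1/2816
  (W=0, Y=0, X=1, V=1, Z=0, U=4) weight 1/2816
  (W=0, Y=1, X=0, V=0, Z=1, U=1) weight 45/2816
  (W=0, Y=1, X=0, V=0, Z=1, U=3) weight 45/2816
  (W=0, Y=1, X=1, V=0, Z=1, U=1) weight 45/2816
  (W=0, Y=1, X=1, V=0, Z=1, U=3) weight 45/2816
  … 16 more
Group by V:
  weight(V=0) = 145/704
  weight(V=1) = 5/704
Total weight = 145/704 + 5/704 = 75/352
P(V=0 | obs) = 145/704 / 75/352 = 29/30
P(V=1 | obs) = 5/704 / 75/352 = 1/30

P(V = 0 | obs) = 29/30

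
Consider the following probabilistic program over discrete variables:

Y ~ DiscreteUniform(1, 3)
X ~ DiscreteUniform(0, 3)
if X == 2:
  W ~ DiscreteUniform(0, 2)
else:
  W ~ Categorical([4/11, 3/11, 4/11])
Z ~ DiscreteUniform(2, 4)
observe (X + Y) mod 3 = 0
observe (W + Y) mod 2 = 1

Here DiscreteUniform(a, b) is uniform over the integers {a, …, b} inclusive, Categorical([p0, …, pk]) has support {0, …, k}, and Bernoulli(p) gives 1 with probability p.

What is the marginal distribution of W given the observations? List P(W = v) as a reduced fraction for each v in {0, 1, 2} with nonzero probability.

P(W=0) = 35/79, P(W=1) = 9/79, P(W=2) = 35/79

Enumerate traces; 21 have nonzero weight after conditioning:
  (Y=1, X=2, W=0, Z=2) weight 1/108
  (Y=1, X=2, W=0, Z=3) weight 1/108
  (Y=1, X=2, W=0, Z=4) weight 1/108
  (Y=1, X=2, W=2, Z=2) weight 1/108
  (Y=1, X=2, W=2, Z=3) weight 1/108
  (Y=1, X=2, W=2, Z=4) weight 1/108
  (Y=2, X=1, W=1, Z=2) weight 1/132
  (Y=2, X=1, W=1, Z=3) weight 1/132
  … 13 more
Group by W:
  weight(W=0) = 35/396
  weight(W=1) = 1/44
  weight(W=2) = 35/396
Total weight = 35/396 + 1/44 + 35/396 = 79/396
P(W=0 | obs) = 35/396 / 79/396 = 35/79
P(W=1 | obs) = 1/44 / 79/396 = 9/79
P(W=2 | obs) = 35/396 / 79/396 = 35/79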